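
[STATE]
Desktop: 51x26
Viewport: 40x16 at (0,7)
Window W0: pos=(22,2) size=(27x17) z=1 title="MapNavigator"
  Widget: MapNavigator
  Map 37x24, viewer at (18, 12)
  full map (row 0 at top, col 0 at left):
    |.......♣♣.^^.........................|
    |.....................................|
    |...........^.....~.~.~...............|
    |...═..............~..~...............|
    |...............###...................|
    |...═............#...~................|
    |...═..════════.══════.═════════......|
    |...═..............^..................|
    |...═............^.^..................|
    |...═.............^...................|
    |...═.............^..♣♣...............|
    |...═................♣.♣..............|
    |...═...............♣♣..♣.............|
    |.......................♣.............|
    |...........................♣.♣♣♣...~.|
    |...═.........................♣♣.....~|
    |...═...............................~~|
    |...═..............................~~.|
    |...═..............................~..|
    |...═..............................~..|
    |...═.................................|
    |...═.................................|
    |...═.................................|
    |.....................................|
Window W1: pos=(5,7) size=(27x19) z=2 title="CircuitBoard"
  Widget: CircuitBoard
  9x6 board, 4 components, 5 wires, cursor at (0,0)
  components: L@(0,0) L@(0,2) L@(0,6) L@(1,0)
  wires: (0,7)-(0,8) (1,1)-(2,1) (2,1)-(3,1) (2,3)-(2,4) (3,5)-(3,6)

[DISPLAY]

     ┏━━━━━━━━━━━━━━━━━━━━━━━━━┓.^.^....
     ┃ CircuitBoard            ┃..^.....
     ┠─────────────────────────┨..^..♣♣.
     ┃   0 1 2 3 4 5 6 7 8     ┃.....♣.♣
     ┃0  [L]      L            ┃...@♣♣..
     ┃                         ┃........
     ┃1   L   ·                ┃........
     ┃        │                ┃........
     ┃2       ·       · ─ ·    ┃........
     ┃        │                ┃........
     ┃3       ·               ·┃........
     ┃                         ┃━━━━━━━━
     ┃4                        ┃        
     ┃                         ┃        
     ┃5                        ┃        
     ┃Cursor: (0,0)            ┃        


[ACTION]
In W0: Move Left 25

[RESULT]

     ┏━━━━━━━━━━━━━━━━━━━━━━━━━┓   ...═.
     ┃ CircuitBoard            ┃   ...═.
     ┠─────────────────────────┨   ...═.
     ┃   0 1 2 3 4 5 6 7 8     ┃   ...═.
     ┃0  [L]      L            ┃   @..═.
     ┃                         ┃   .....
     ┃1   L   ·                ┃   .....
     ┃        │                ┃   ...═.
     ┃2       ·       · ─ ·    ┃   ...═.
     ┃        │                ┃   ...═.
     ┃3       ·               ·┃   ...═.
     ┃                         ┃━━━━━━━━
     ┃4                        ┃        
     ┃                         ┃        
     ┃5                        ┃        
     ┃Cursor: (0,0)            ┃        


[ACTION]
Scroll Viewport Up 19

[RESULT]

                                        
                                        
                      ┏━━━━━━━━━━━━━━━━━
                      ┃ MapNavigator    
                      ┠─────────────────
                      ┃            ...═.
                      ┃            ...═.
     ┏━━━━━━━━━━━━━━━━━━━━━━━━━┓   ...═.
     ┃ CircuitBoard            ┃   ...═.
     ┠─────────────────────────┨   ...═.
     ┃   0 1 2 3 4 5 6 7 8     ┃   ...═.
     ┃0  [L]      L            ┃   @..═.
     ┃                         ┃   .....
     ┃1   L   ·                ┃   .....
     ┃        │                ┃   ...═.
     ┃2       ·       · ─ ·    ┃   ...═.


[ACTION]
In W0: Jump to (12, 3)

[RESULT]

                                        
                                        
                      ┏━━━━━━━━━━━━━━━━━
                      ┃ MapNavigator    
                      ┠─────────────────
                      ┃                 
                      ┃                 
     ┏━━━━━━━━━━━━━━━━━━━━━━━━━┓        
     ┃ CircuitBoard            ┃.^^.....
     ┠─────────────────────────┨........
     ┃   0 1 2 3 4 5 6 7 8     ┃..^.....
     ┃0  [L]      L            ┃...@....
     ┃                         ┃......##
     ┃1   L   ·                ┃.......#
     ┃        │                ┃═════.══
     ┃2       ·       · ─ ·    ┃........


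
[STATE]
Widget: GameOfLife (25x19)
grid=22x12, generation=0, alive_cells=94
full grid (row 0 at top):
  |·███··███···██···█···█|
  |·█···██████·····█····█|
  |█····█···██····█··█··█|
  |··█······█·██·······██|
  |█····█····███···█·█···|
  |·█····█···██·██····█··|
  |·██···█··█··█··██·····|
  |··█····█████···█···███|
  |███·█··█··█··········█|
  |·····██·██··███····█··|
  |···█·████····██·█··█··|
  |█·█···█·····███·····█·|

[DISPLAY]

Gen: 0                   
·███··███···██···█···█   
·█···██████·····█····█   
█····█···██····█··█··█   
··█······█·██·······██   
█····█····███···█·█···   
·█····█···██·██····█··   
·██···█··█··█··██·····   
··█····█████···█···███   
███·█··█··█··········█   
·····██·██··███····█··   
···█·████····██·█··█··   
█·█···█·····███·····█·   
                         
                         
                         
                         
                         
                         


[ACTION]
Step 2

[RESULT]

Gen: 2                   
███·██················   
█···██··············██   
·██·███···██····████··   
███·····█·········██·█   
········███··█··██·█·█   
█····██·····███·█████·   
··█·········██······█·   
█··█·███···█····█··█·█   
█··██·█····██···█··█·█   
·█······██··█·██·····█   
··████··██·········██·   
·····█················   
                         
                         
                         
                         
                         
                         


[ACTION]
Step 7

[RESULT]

Gen: 9                   
·█····················   
█·██··············█···   
·█··██····█·█·█·██·█··   
··········██·███·█····   
············█·███·█···   
············██·█··█···   
···█·█·██····█·████···   
···█········██··██····   
·██··█······██········   
█··█··················   
···█··█·█·············   
███····█··············   
                         
                         
                         
                         
                         
                         


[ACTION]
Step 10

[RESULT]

Gen: 19                  
·████············█····   
·█···█···········█····   
·██··██··········█····   
·█···█················   
··█···················   
······················   
··█···················   
·███··················   
·████·················   
····██················   
·████·················   
·███··················   
                         
                         
                         
                         
                         
                         


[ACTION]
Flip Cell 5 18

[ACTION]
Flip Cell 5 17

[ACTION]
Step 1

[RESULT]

Gen: 20                  
·████·················   
█····██·········███···   
███·███···············   
·█···██···············   
······················   
······················   
·███··················   
····█·················   
·█···█················   
·····█················   
·█···█················   
·█··█·················   
                         
                         
                         
                         
                         
                         


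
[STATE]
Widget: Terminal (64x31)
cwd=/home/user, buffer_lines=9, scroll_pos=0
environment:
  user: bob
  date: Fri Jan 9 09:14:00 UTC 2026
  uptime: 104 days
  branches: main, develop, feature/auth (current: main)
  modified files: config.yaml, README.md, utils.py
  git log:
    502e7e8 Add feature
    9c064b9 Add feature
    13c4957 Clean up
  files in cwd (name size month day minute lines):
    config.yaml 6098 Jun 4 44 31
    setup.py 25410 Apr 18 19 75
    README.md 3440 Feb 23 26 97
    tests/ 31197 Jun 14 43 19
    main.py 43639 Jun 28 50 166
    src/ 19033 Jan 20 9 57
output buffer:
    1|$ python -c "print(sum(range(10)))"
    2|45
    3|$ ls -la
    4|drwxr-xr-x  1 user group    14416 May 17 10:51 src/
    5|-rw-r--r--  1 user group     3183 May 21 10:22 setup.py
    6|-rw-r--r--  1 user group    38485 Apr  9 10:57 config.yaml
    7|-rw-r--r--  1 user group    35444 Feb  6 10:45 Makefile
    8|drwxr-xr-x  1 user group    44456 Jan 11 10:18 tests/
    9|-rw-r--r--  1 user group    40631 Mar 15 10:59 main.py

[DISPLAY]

$ python -c "print(sum(range(10)))"                             
45                                                              
$ ls -la                                                        
drwxr-xr-x  1 user group    14416 May 17 10:51 src/             
-rw-r--r--  1 user group     3183 May 21 10:22 setup.py         
-rw-r--r--  1 user group    38485 Apr  9 10:57 config.yaml      
-rw-r--r--  1 user group    35444 Feb  6 10:45 Makefile         
drwxr-xr-x  1 user group    44456 Jan 11 10:18 tests/           
-rw-r--r--  1 user group    40631 Mar 15 10:59 main.py          
$ █                                                             
                                                                
                                                                
                                                                
                                                                
                                                                
                                                                
                                                                
                                                                
                                                                
                                                                
                                                                
                                                                
                                                                
                                                                
                                                                
                                                                
                                                                
                                                                
                                                                
                                                                
                                                                


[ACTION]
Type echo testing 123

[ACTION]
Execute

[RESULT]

$ python -c "print(sum(range(10)))"                             
45                                                              
$ ls -la                                                        
drwxr-xr-x  1 user group    14416 May 17 10:51 src/             
-rw-r--r--  1 user group     3183 May 21 10:22 setup.py         
-rw-r--r--  1 user group    38485 Apr  9 10:57 config.yaml      
-rw-r--r--  1 user group    35444 Feb  6 10:45 Makefile         
drwxr-xr-x  1 user group    44456 Jan 11 10:18 tests/           
-rw-r--r--  1 user group    40631 Mar 15 10:59 main.py          
$ echo testing 123                                              
testing 123                                                     
$ █                                                             
                                                                
                                                                
                                                                
                                                                
                                                                
                                                                
                                                                
                                                                
                                                                
                                                                
                                                                
                                                                
                                                                
                                                                
                                                                
                                                                
                                                                
                                                                
                                                                


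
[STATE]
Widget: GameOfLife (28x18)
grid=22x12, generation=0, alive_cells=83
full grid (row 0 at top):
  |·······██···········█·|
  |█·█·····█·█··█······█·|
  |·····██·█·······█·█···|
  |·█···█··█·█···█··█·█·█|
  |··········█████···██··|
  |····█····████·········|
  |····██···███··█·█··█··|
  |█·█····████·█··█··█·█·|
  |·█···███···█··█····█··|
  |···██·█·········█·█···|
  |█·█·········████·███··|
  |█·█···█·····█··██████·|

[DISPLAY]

Gen: 0                      
·······██···········█·      
█·█·····█·█··█······█·      
·····██·█·······█·█···      
·█···█··█·█···█··█·█·█      
··········█████···██··      
····█····████·········      
····██···███··█·█··█··      
█·█····████·█··█··█·█·      
·█···███···█··█····█··      
···██·█·········█·█···      
█·█·········████·███··      
█·█···█·····█··██████·      
                            
                            
                            
                            
                            


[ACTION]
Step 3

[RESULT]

Gen: 3                      
······███·············      
······█···············      
·····█·██·····█··██·█·      
········█·····█···█···      
····███······█···█····      
···█·█·········█·█····      
··█·███········██·····      
······█··██··███·█··█·      
······██············█·      
·█····█··██·█······█··      
·····██·····█····██···      
·····█·····██·██······      
                            
                            
                            
                            
                            


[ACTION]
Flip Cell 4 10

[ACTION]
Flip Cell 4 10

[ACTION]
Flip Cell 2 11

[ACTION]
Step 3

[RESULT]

Gen: 6                      
······················      
·····█··█·········█···      
····███·██····█████···      
···█····█·····█████···      
···█·█·······█··█·····      
··█············█······      
···███·······█········      
···███······█··█···█··      
···········█···█··█·█·      
·····█·█··██·····█··█·      
·····██···█··██···██··      
·····██····███········      
                            
                            
                            
                            
                            


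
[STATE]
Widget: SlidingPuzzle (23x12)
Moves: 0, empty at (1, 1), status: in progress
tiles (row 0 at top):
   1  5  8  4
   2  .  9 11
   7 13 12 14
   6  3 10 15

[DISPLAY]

┌────┬────┬────┬────┐  
│  1 │  5 │  8 │  4 │  
├────┼────┼────┼────┤  
│  2 │    │  9 │ 11 │  
├────┼────┼────┼────┤  
│  7 │ 13 │ 12 │ 14 │  
├────┼────┼────┼────┤  
│  6 │  3 │ 10 │ 15 │  
└────┴────┴────┴────┘  
Moves: 0               
                       
                       


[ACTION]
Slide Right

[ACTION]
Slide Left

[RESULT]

┌────┬────┬────┬────┐  
│  1 │  5 │  8 │  4 │  
├────┼────┼────┼────┤  
│  2 │    │  9 │ 11 │  
├────┼────┼────┼────┤  
│  7 │ 13 │ 12 │ 14 │  
├────┼────┼────┼────┤  
│  6 │  3 │ 10 │ 15 │  
└────┴────┴────┴────┘  
Moves: 2               
                       
                       


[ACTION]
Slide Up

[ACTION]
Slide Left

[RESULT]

┌────┬────┬────┬────┐  
│  1 │  5 │  8 │  4 │  
├────┼────┼────┼────┤  
│  2 │ 13 │  9 │ 11 │  
├────┼────┼────┼────┤  
│  7 │ 12 │    │ 14 │  
├────┼────┼────┼────┤  
│  6 │  3 │ 10 │ 15 │  
└────┴────┴────┴────┘  
Moves: 4               
                       
                       


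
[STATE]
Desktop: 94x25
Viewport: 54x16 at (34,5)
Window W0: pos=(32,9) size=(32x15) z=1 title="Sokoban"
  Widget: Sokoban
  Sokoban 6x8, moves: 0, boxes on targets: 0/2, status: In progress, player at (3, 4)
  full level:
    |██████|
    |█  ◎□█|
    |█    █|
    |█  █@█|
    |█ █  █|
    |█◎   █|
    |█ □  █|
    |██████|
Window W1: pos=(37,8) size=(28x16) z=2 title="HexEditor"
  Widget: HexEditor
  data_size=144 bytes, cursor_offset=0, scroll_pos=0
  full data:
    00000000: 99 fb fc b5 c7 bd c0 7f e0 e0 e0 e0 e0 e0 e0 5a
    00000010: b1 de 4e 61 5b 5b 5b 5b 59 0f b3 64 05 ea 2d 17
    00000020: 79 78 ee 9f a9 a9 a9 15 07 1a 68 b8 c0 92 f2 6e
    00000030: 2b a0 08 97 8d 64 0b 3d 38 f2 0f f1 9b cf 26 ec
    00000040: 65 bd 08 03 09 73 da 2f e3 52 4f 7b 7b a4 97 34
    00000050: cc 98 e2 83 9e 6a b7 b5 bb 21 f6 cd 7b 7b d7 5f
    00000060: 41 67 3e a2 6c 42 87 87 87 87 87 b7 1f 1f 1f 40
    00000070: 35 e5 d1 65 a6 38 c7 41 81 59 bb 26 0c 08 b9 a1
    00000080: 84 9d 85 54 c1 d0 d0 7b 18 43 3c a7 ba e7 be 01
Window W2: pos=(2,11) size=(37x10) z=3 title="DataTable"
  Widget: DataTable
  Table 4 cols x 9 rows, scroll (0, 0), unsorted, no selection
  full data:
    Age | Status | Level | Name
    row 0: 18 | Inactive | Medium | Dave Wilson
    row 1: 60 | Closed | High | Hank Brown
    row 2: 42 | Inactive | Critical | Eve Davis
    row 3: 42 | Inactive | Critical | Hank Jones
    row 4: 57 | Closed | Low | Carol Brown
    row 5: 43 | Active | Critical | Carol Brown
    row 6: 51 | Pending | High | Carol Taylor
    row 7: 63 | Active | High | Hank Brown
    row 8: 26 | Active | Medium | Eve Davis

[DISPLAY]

                                                      
                                                      
                                                      
   ┏━━━━━━━━━━━━━━━━━━━━━━━━━━┓                       
━━━┃ HexEditor                ┃                       
Sok┠──────────────────────────┨                       
━━━━┓0000000  99 fb fc b5 c7 b┃                       
    ┃0000010  b1 de 4e 61 5b 5┃                       
────┨0000020  79 78 ee 9f a9 a┃                       
    ┃0000030  2b a0 08 97 8d 6┃                       
─── ┃0000040  65 bd 08 03 09 7┃                       
on  ┃0000050  cc 98 e2 83 9e 6┃                       
n   ┃0000060  41 67 3e a2 6c 4┃                       
    ┃0000070  35 e5 d1 65 a6 3┃                       
s   ┃0000080  84 9d 85 54 c1 d┃                       
━━━━┛                         ┃                       


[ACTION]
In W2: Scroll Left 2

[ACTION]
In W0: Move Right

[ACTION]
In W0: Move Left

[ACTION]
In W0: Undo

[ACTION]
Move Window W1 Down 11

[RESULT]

                                                      
                                                      
                                                      
                                                      
━━━┏━━━━━━━━━━━━━━━━━━━━━━━━━━┓                       
Sok┃ HexEditor                ┃                       
━━━━┓─────────────────────────┨                       
    ┃0000000  99 fb fc b5 c7 b┃                       
────┨0000010  b1 de 4e 61 5b 5┃                       
    ┃0000020  79 78 ee 9f a9 a┃                       
─── ┃0000030  2b a0 08 97 8d 6┃                       
on  ┃0000040  65 bd 08 03 09 7┃                       
n   ┃0000050  cc 98 e2 83 9e 6┃                       
    ┃0000060  41 67 3e a2 6c 4┃                       
s   ┃0000070  35 e5 d1 65 a6 3┃                       
━━━━┛0000080  84 9d 85 54 c1 d┃                       


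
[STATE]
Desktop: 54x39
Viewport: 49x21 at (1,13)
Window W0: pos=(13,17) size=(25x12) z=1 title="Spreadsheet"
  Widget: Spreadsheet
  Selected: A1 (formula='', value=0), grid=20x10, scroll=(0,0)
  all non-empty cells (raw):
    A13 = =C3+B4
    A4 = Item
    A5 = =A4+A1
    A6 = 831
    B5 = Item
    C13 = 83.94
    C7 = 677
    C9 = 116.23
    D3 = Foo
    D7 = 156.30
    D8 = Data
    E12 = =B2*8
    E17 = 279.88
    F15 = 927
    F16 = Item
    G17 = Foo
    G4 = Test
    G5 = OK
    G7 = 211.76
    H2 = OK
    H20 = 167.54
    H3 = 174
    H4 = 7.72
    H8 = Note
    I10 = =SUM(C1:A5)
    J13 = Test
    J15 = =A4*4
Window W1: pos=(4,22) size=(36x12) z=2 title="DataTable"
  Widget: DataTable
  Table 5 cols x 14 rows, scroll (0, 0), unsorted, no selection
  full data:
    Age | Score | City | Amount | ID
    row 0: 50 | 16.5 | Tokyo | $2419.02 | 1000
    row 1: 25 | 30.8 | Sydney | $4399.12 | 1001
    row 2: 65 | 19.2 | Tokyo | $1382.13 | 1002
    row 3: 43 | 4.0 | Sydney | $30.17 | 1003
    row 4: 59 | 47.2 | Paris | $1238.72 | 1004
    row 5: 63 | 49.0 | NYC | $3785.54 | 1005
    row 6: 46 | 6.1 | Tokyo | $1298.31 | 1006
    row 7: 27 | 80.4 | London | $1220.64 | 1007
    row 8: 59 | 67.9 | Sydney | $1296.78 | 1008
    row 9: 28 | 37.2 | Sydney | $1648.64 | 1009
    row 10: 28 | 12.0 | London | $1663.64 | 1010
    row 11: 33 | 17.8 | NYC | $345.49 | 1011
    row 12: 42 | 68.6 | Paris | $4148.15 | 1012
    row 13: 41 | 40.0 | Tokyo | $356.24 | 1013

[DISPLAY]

                                                 
                                                 
                                                 
                                                 
            ┏━━━━━━━━━━━━━━━━━━━━━━━┓            
            ┃ Spreadsheet           ┃            
            ┠───────────────────────┨            
            ┃A1:                    ┃            
            ┃       A       B       ┃            
   ┏━━━━━━━━━━━━━━━━━━━━━━━━━━━━━━━━━━┓          
   ┃ DataTable                        ┃          
   ┠──────────────────────────────────┨          
   ┃Age│Score│City  │Amount  │ID      ┃          
   ┃───┼─────┼──────┼────────┼────    ┃          
   ┃50 │16.5 │Tokyo │$2419.02│1000    ┃          
   ┃25 │30.8 │Sydney│$4399.12│1001    ┃          
   ┃65 │19.2 │Tokyo │$1382.13│1002    ┃          
   ┃43 │4.0  │Sydney│$30.17  │1003    ┃          
   ┃59 │47.2 │Paris │$1238.72│1004    ┃          
   ┃63 │49.0 │NYC   │$3785.54│1005    ┃          
   ┗━━━━━━━━━━━━━━━━━━━━━━━━━━━━━━━━━━┛          


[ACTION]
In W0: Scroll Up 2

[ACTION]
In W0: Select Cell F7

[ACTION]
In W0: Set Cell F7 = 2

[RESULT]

                                                 
                                                 
                                                 
                                                 
            ┏━━━━━━━━━━━━━━━━━━━━━━━┓            
            ┃ Spreadsheet           ┃            
            ┠───────────────────────┨            
            ┃F7: 2                  ┃            
            ┃       A       B       ┃            
   ┏━━━━━━━━━━━━━━━━━━━━━━━━━━━━━━━━━━┓          
   ┃ DataTable                        ┃          
   ┠──────────────────────────────────┨          
   ┃Age│Score│City  │Amount  │ID      ┃          
   ┃───┼─────┼──────┼────────┼────    ┃          
   ┃50 │16.5 │Tokyo │$2419.02│1000    ┃          
   ┃25 │30.8 │Sydney│$4399.12│1001    ┃          
   ┃65 │19.2 │Tokyo │$1382.13│1002    ┃          
   ┃43 │4.0  │Sydney│$30.17  │1003    ┃          
   ┃59 │47.2 │Paris │$1238.72│1004    ┃          
   ┃63 │49.0 │NYC   │$3785.54│1005    ┃          
   ┗━━━━━━━━━━━━━━━━━━━━━━━━━━━━━━━━━━┛          


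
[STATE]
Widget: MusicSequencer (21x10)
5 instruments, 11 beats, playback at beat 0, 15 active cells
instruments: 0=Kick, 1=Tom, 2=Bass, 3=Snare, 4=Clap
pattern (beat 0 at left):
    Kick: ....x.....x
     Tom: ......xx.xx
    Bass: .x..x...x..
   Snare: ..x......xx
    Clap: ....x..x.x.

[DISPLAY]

      ▼1234567890    
  Kick····█·····█    
   Tom······██·██    
  Bass·█··█···█··    
 Snare··█······██    
  Clap····█··█·█·    
                     
                     
                     
                     


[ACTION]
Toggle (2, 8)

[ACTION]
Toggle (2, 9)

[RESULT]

      ▼1234567890    
  Kick····█·····█    
   Tom······██·██    
  Bass·█··█····█·    
 Snare··█······██    
  Clap····█··█·█·    
                     
                     
                     
                     


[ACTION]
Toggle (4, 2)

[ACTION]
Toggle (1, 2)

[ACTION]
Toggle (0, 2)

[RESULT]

      ▼1234567890    
  Kick··█·█·····█    
   Tom··█···██·██    
  Bass·█··█····█·    
 Snare··█······██    
  Clap··█·█··█·█·    
                     
                     
                     
                     


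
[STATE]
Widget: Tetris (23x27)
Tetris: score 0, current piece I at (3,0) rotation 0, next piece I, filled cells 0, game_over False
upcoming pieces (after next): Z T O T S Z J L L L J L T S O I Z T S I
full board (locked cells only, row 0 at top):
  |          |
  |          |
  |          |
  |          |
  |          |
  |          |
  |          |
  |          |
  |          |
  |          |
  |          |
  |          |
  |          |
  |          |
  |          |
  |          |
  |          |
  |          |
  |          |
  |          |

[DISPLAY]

   ████   │Next:       
          │████        
          │            
          │            
          │            
          │            
          │Score:      
          │0           
          │            
          │            
          │            
          │            
          │            
          │            
          │            
          │            
          │            
          │            
          │            
          │            
          │            
          │            
          │            
          │            
          │            
          │            
          │            


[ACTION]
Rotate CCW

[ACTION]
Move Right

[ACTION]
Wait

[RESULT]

          │Next:       
    █     │████        
    █     │            
    █     │            
    █     │            
          │            
          │Score:      
          │0           
          │            
          │            
          │            
          │            
          │            
          │            
          │            
          │            
          │            
          │            
          │            
          │            
          │            
          │            
          │            
          │            
          │            
          │            
          │            


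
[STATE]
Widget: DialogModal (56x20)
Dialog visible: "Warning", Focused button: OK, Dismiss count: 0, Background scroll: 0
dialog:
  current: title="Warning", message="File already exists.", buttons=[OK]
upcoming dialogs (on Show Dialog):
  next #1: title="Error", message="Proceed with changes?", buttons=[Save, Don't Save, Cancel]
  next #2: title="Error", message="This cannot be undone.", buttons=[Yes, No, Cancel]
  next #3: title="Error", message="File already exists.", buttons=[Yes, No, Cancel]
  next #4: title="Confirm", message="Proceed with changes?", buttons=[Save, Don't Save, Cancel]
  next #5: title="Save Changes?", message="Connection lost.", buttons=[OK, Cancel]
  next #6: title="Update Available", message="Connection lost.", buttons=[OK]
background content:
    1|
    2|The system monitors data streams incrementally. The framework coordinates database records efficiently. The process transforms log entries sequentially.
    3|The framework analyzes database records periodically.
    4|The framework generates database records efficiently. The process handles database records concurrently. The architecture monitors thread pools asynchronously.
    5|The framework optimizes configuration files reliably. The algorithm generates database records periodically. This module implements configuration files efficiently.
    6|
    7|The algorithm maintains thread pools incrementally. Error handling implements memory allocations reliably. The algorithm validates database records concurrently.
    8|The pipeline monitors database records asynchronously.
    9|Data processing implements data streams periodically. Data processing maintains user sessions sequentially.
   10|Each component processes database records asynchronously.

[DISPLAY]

                                                        
The system monitors data streams incrementally. The fram
The framework analyzes database records periodically.   
The framework generates database records efficiently. Th
The framework optimizes configuration files reliably. Th
                                                        
The algorithm maintains thread pools incrementally. Erro
The pipeline mon┌──────────────────────┐synchronously.  
Data processing │       Warning        │periodically. Da
Each component p│ File already exists. │s asynchronously
                │         [OK]         │                
                └──────────────────────┘                
                                                        
                                                        
                                                        
                                                        
                                                        
                                                        
                                                        
                                                        


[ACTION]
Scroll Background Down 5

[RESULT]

                                                        
The algorithm maintains thread pools incrementally. Erro
The pipeline monitors database records asynchronously.  
Data processing implements data streams periodically. Da
Each component processes database records asynchronously
                                                        
                                                        
                ┌──────────────────────┐                
                │       Warning        │                
                │ File already exists. │                
                │         [OK]         │                
                └──────────────────────┘                
                                                        
                                                        
                                                        
                                                        
                                                        
                                                        
                                                        
                                                        


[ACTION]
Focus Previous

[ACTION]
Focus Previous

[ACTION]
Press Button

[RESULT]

                                                        
The algorithm maintains thread pools incrementally. Erro
The pipeline monitors database records asynchronously.  
Data processing implements data streams periodically. Da
Each component processes database records asynchronously
                                                        
                                                        
                                                        
                                                        
                                                        
                                                        
                                                        
                                                        
                                                        
                                                        
                                                        
                                                        
                                                        
                                                        
                                                        


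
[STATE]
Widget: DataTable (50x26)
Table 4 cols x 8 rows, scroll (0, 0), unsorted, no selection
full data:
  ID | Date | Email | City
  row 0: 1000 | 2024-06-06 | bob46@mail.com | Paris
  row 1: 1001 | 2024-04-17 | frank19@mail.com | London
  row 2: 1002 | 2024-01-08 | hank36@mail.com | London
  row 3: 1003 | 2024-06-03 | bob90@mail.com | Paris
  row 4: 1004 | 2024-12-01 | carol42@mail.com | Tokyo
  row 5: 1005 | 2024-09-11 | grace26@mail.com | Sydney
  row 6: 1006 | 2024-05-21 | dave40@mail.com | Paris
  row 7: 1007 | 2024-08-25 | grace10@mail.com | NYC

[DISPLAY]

ID  │Date      │Email           │City             
────┼──────────┼────────────────┼──────           
1000│2024-06-06│bob46@mail.com  │Paris            
1001│2024-04-17│frank19@mail.com│London           
1002│2024-01-08│hank36@mail.com │London           
1003│2024-06-03│bob90@mail.com  │Paris            
1004│2024-12-01│carol42@mail.com│Tokyo            
1005│2024-09-11│grace26@mail.com│Sydney           
1006│2024-05-21│dave40@mail.com │Paris            
1007│2024-08-25│grace10@mail.com│NYC              
                                                  
                                                  
                                                  
                                                  
                                                  
                                                  
                                                  
                                                  
                                                  
                                                  
                                                  
                                                  
                                                  
                                                  
                                                  
                                                  


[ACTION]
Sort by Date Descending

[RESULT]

ID  │Date     ▼│Email           │City             
────┼──────────┼────────────────┼──────           
1004│2024-12-01│carol42@mail.com│Tokyo            
1005│2024-09-11│grace26@mail.com│Sydney           
1007│2024-08-25│grace10@mail.com│NYC              
1000│2024-06-06│bob46@mail.com  │Paris            
1003│2024-06-03│bob90@mail.com  │Paris            
1006│2024-05-21│dave40@mail.com │Paris            
1001│2024-04-17│frank19@mail.com│London           
1002│2024-01-08│hank36@mail.com │London           
                                                  
                                                  
                                                  
                                                  
                                                  
                                                  
                                                  
                                                  
                                                  
                                                  
                                                  
                                                  
                                                  
                                                  
                                                  
                                                  


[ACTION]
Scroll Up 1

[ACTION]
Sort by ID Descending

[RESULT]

ID ▼│Date      │Email           │City             
────┼──────────┼────────────────┼──────           
1007│2024-08-25│grace10@mail.com│NYC              
1006│2024-05-21│dave40@mail.com │Paris            
1005│2024-09-11│grace26@mail.com│Sydney           
1004│2024-12-01│carol42@mail.com│Tokyo            
1003│2024-06-03│bob90@mail.com  │Paris            
1002│2024-01-08│hank36@mail.com │London           
1001│2024-04-17│frank19@mail.com│London           
1000│2024-06-06│bob46@mail.com  │Paris            
                                                  
                                                  
                                                  
                                                  
                                                  
                                                  
                                                  
                                                  
                                                  
                                                  
                                                  
                                                  
                                                  
                                                  
                                                  
                                                  
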